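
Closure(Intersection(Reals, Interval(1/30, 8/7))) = Interval(1/30, 8/7)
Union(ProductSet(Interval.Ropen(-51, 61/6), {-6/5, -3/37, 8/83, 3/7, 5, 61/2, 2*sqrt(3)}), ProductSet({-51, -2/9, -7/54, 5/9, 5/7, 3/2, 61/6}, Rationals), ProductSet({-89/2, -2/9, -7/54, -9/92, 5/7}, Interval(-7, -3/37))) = Union(ProductSet({-89/2, -2/9, -7/54, -9/92, 5/7}, Interval(-7, -3/37)), ProductSet({-51, -2/9, -7/54, 5/9, 5/7, 3/2, 61/6}, Rationals), ProductSet(Interval.Ropen(-51, 61/6), {-6/5, -3/37, 8/83, 3/7, 5, 61/2, 2*sqrt(3)}))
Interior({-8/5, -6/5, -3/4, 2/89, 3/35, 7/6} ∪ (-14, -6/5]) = (-14, -6/5)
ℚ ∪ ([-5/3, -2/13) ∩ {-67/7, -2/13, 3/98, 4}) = ℚ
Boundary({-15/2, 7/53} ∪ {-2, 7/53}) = {-15/2, -2, 7/53}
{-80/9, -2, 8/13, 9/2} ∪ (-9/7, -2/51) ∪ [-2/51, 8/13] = {-80/9, -2, 9/2} ∪ (-9/7, 8/13]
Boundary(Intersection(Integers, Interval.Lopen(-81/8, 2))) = Range(-10, 3, 1)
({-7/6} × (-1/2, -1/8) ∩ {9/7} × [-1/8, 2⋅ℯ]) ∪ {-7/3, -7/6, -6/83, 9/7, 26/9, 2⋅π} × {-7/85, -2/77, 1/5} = {-7/3, -7/6, -6/83, 9/7, 26/9, 2⋅π} × {-7/85, -2/77, 1/5}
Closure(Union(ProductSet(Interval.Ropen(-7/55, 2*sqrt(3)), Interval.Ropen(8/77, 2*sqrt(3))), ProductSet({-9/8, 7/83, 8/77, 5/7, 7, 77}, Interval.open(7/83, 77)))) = Union(ProductSet({-7/55, 2*sqrt(3)}, Interval(8/77, 2*sqrt(3))), ProductSet({-9/8, 7/83, 8/77, 5/7, 7, 77}, Interval(7/83, 77)), ProductSet(Interval(-7/55, 2*sqrt(3)), {8/77, 2*sqrt(3)}), ProductSet(Interval.Ropen(-7/55, 2*sqrt(3)), Interval.Ropen(8/77, 2*sqrt(3))))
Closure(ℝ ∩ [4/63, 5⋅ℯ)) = [4/63, 5⋅ℯ]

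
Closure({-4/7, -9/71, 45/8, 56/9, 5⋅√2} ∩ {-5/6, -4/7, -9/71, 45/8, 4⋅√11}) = {-4/7, -9/71, 45/8}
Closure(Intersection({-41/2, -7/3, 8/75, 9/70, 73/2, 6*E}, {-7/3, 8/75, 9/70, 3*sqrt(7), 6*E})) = {-7/3, 8/75, 9/70, 6*E}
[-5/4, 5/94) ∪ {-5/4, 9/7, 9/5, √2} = [-5/4, 5/94) ∪ {9/7, 9/5, √2}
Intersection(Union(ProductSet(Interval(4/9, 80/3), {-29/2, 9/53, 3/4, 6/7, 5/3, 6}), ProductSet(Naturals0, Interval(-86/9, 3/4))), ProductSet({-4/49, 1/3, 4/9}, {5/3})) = ProductSet({4/9}, {5/3})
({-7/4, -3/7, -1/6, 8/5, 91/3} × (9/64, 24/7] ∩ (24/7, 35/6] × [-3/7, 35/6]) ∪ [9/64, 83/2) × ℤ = [9/64, 83/2) × ℤ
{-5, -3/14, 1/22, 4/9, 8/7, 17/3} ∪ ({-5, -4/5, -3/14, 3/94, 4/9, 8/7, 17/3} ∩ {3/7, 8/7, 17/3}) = {-5, -3/14, 1/22, 4/9, 8/7, 17/3}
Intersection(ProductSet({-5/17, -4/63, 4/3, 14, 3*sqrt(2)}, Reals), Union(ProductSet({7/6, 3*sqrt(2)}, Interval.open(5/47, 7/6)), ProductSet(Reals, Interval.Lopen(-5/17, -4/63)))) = Union(ProductSet({3*sqrt(2)}, Interval.open(5/47, 7/6)), ProductSet({-5/17, -4/63, 4/3, 14, 3*sqrt(2)}, Interval.Lopen(-5/17, -4/63)))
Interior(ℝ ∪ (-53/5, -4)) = (-∞, ∞)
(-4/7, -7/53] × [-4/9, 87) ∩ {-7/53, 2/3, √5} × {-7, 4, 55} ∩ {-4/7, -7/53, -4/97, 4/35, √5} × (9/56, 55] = {-7/53} × {4, 55}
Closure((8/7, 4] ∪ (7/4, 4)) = [8/7, 4]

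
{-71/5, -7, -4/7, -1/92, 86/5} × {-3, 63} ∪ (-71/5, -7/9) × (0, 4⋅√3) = ({-71/5, -7, -4/7, -1/92, 86/5} × {-3, 63}) ∪ ((-71/5, -7/9) × (0, 4⋅√3))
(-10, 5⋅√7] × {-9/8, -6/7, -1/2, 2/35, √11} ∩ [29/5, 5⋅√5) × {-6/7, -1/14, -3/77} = [29/5, 5⋅√5) × {-6/7}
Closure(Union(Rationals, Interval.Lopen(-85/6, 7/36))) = Union(Interval(-oo, oo), Rationals)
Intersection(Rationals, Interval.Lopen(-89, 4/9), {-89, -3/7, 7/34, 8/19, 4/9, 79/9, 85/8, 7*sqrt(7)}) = {-3/7, 7/34, 8/19, 4/9}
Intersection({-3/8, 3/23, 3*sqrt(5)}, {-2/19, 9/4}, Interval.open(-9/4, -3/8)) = EmptySet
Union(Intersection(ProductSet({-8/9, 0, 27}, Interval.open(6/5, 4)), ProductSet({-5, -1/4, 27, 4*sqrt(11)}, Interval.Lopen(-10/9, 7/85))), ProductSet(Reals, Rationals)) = ProductSet(Reals, Rationals)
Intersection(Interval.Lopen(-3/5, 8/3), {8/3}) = {8/3}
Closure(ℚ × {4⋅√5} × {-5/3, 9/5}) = ℝ × {4⋅√5} × {-5/3, 9/5}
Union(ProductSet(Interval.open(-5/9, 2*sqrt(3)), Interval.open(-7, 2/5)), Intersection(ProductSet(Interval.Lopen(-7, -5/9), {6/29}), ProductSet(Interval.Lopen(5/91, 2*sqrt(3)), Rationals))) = ProductSet(Interval.open(-5/9, 2*sqrt(3)), Interval.open(-7, 2/5))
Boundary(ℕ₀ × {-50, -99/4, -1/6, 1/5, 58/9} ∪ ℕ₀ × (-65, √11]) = ℕ₀ × ([-65, √11] ∪ {58/9})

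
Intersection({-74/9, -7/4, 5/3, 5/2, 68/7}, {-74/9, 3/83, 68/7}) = {-74/9, 68/7}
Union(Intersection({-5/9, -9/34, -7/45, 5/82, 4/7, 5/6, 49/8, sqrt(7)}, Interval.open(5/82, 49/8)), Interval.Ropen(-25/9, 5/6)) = Union({sqrt(7)}, Interval(-25/9, 5/6))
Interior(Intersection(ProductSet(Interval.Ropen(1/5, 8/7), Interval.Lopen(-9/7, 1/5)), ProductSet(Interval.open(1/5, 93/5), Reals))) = ProductSet(Interval.open(1/5, 8/7), Interval.open(-9/7, 1/5))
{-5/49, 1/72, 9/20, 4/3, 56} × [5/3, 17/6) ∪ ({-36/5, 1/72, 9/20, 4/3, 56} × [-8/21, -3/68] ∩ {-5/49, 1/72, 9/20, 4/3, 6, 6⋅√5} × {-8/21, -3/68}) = ({1/72, 9/20, 4/3} × {-8/21, -3/68}) ∪ ({-5/49, 1/72, 9/20, 4/3, 56} × [5/3, 17/6))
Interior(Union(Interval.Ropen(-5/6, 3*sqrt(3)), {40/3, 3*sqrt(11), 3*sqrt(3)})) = Interval.open(-5/6, 3*sqrt(3))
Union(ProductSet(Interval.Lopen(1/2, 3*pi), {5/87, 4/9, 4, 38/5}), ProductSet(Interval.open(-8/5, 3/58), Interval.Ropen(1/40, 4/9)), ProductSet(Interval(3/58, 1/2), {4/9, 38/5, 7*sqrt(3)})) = Union(ProductSet(Interval.open(-8/5, 3/58), Interval.Ropen(1/40, 4/9)), ProductSet(Interval(3/58, 1/2), {4/9, 38/5, 7*sqrt(3)}), ProductSet(Interval.Lopen(1/2, 3*pi), {5/87, 4/9, 4, 38/5}))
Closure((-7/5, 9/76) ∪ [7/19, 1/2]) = [-7/5, 9/76] ∪ [7/19, 1/2]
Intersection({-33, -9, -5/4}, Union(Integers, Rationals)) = {-33, -9, -5/4}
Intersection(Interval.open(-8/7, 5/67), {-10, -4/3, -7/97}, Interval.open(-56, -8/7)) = EmptySet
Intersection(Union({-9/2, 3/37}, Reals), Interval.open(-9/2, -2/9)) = Interval.open(-9/2, -2/9)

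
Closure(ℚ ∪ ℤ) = ℝ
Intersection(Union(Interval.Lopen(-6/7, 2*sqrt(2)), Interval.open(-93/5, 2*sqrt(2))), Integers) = Range(-18, 3, 1)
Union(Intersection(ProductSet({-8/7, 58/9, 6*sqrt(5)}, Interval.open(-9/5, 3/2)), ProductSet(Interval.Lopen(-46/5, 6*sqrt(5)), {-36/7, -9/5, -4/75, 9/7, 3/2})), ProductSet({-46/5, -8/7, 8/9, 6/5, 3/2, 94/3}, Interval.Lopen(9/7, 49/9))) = Union(ProductSet({-8/7, 58/9, 6*sqrt(5)}, {-4/75, 9/7}), ProductSet({-46/5, -8/7, 8/9, 6/5, 3/2, 94/3}, Interval.Lopen(9/7, 49/9)))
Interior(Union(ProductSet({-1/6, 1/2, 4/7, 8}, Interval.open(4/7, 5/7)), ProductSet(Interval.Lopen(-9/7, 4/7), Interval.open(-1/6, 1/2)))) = ProductSet(Interval.open(-9/7, 4/7), Interval.open(-1/6, 1/2))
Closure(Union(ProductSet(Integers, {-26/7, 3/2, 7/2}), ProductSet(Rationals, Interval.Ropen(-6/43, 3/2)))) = Union(ProductSet(Integers, {-26/7, 3/2, 7/2}), ProductSet(Reals, Interval(-6/43, 3/2)))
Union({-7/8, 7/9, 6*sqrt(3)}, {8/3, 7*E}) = {-7/8, 7/9, 8/3, 6*sqrt(3), 7*E}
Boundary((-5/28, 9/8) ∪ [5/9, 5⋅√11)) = {-5/28, 5⋅√11}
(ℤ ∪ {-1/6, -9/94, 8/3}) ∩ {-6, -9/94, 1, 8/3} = {-6, -9/94, 1, 8/3}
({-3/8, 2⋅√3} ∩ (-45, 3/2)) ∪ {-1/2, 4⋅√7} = {-1/2, -3/8, 4⋅√7}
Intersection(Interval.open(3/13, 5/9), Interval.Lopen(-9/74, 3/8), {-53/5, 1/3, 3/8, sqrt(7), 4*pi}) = {1/3, 3/8}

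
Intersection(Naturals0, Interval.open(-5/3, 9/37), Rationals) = Range(0, 1, 1)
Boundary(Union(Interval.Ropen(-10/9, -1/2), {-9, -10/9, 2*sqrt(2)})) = {-9, -10/9, -1/2, 2*sqrt(2)}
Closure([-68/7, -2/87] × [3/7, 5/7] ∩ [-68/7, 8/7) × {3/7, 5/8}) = [-68/7, -2/87] × {3/7, 5/8}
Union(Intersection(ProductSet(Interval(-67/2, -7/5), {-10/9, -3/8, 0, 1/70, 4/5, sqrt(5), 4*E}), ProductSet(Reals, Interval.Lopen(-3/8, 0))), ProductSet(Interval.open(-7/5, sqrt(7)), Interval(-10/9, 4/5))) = Union(ProductSet(Interval(-67/2, -7/5), {0}), ProductSet(Interval.open(-7/5, sqrt(7)), Interval(-10/9, 4/5)))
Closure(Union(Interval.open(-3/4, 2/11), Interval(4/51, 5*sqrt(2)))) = Interval(-3/4, 5*sqrt(2))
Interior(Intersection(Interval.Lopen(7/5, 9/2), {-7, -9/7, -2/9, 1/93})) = EmptySet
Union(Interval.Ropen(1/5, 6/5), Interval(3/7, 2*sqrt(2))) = Interval(1/5, 2*sqrt(2))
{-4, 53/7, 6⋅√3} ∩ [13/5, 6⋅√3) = {53/7}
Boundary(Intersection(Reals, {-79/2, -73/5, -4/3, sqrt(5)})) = {-79/2, -73/5, -4/3, sqrt(5)}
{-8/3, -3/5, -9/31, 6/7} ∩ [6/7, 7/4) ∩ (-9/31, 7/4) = {6/7}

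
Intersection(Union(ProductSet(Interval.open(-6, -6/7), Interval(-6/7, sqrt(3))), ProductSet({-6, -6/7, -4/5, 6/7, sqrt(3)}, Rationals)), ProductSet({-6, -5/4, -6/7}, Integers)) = Union(ProductSet({-5/4}, Range(0, 2, 1)), ProductSet({-6, -6/7}, Integers))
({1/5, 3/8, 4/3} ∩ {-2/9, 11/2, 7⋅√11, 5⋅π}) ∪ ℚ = ℚ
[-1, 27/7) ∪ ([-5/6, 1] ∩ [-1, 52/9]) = [-1, 27/7)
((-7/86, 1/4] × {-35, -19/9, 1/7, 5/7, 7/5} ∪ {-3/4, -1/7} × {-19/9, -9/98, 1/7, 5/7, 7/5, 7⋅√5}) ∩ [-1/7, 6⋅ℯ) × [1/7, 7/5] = ({-1/7} ∪ (-7/86, 1/4]) × {1/7, 5/7, 7/5}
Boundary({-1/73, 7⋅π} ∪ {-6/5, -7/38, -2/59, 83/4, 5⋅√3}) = {-6/5, -7/38, -2/59, -1/73, 83/4, 5⋅√3, 7⋅π}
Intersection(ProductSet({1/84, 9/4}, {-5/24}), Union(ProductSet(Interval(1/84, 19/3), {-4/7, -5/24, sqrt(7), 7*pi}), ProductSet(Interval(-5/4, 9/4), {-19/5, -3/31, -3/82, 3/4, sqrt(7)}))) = ProductSet({1/84, 9/4}, {-5/24})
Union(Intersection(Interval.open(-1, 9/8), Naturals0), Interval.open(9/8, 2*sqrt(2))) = Union(Interval.open(9/8, 2*sqrt(2)), Range(0, 2, 1))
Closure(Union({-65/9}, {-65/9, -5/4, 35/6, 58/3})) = {-65/9, -5/4, 35/6, 58/3}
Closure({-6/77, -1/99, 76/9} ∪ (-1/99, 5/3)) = {-6/77, 76/9} ∪ [-1/99, 5/3]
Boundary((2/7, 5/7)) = {2/7, 5/7}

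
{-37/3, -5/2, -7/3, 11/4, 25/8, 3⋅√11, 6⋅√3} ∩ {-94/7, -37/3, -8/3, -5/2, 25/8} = {-37/3, -5/2, 25/8}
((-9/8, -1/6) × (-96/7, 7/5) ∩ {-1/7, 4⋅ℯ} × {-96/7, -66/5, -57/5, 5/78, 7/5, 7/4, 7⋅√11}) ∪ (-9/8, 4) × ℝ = (-9/8, 4) × ℝ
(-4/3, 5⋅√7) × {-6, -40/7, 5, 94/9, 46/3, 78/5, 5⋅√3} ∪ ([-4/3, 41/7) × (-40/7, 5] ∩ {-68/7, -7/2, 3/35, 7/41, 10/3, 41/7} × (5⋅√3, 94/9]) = (-4/3, 5⋅√7) × {-6, -40/7, 5, 94/9, 46/3, 78/5, 5⋅√3}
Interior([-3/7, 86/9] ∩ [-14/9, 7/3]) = (-3/7, 7/3)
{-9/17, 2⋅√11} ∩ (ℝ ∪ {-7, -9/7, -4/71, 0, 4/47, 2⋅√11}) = {-9/17, 2⋅√11}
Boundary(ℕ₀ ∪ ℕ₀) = ℕ₀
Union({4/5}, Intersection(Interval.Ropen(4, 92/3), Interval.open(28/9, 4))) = {4/5}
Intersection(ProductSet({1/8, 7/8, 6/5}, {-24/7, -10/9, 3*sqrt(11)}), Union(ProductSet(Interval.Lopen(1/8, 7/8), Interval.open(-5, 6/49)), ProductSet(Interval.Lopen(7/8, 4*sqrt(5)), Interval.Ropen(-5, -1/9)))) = ProductSet({7/8, 6/5}, {-24/7, -10/9})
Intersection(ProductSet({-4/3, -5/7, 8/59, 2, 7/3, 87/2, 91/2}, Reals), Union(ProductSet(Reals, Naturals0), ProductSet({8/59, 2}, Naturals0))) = ProductSet({-4/3, -5/7, 8/59, 2, 7/3, 87/2, 91/2}, Naturals0)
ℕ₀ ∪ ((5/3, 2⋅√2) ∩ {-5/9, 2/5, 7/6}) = ℕ₀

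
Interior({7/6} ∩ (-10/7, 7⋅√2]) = ∅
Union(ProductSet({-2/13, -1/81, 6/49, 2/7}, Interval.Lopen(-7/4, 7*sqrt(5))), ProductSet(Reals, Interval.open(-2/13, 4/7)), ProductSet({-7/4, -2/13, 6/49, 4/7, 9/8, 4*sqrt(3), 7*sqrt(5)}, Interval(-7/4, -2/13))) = Union(ProductSet({-2/13, -1/81, 6/49, 2/7}, Interval.Lopen(-7/4, 7*sqrt(5))), ProductSet({-7/4, -2/13, 6/49, 4/7, 9/8, 4*sqrt(3), 7*sqrt(5)}, Interval(-7/4, -2/13)), ProductSet(Reals, Interval.open(-2/13, 4/7)))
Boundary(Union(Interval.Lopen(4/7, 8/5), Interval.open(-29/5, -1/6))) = {-29/5, -1/6, 4/7, 8/5}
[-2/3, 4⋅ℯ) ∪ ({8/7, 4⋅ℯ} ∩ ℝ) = [-2/3, 4⋅ℯ]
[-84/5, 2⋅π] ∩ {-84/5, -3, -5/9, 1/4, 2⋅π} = {-84/5, -3, -5/9, 1/4, 2⋅π}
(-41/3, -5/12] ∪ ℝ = (-∞, ∞)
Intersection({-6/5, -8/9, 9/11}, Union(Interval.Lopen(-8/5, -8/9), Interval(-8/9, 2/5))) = {-6/5, -8/9}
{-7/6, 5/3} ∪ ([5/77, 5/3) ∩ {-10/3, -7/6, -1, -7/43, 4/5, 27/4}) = {-7/6, 4/5, 5/3}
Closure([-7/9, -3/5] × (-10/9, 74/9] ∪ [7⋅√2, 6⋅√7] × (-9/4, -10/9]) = ([-7/9, -3/5] × [-10/9, 74/9]) ∪ ([7⋅√2, 6⋅√7] × [-9/4, -10/9])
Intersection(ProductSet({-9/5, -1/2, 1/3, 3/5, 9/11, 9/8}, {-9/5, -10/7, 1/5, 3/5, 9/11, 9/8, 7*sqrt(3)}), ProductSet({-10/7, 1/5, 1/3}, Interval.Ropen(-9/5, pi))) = ProductSet({1/3}, {-9/5, -10/7, 1/5, 3/5, 9/11, 9/8})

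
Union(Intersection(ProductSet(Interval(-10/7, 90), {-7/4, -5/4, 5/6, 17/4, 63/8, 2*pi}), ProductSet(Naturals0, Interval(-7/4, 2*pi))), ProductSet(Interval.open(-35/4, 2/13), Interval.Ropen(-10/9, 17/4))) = Union(ProductSet(Interval.open(-35/4, 2/13), Interval.Ropen(-10/9, 17/4)), ProductSet(Range(0, 91, 1), {-7/4, -5/4, 5/6, 17/4, 2*pi}))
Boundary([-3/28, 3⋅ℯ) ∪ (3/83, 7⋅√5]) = {-3/28, 7⋅√5}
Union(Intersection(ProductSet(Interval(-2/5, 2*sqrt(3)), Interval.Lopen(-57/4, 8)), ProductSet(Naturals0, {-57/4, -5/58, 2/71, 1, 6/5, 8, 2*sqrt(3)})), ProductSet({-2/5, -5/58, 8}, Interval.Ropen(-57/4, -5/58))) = Union(ProductSet({-2/5, -5/58, 8}, Interval.Ropen(-57/4, -5/58)), ProductSet(Range(0, 4, 1), {-5/58, 2/71, 1, 6/5, 8, 2*sqrt(3)}))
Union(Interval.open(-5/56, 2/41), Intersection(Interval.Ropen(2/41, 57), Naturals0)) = Union(Interval.open(-5/56, 2/41), Range(1, 57, 1))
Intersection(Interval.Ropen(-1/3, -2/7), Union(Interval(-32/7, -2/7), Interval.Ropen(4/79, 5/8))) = Interval.Ropen(-1/3, -2/7)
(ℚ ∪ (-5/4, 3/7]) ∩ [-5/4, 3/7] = [-5/4, 3/7] ∪ (ℚ ∩ [-5/4, 3/7])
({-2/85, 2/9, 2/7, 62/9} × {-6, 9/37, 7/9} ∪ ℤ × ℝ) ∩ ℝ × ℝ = (ℤ × ℝ) ∪ ({-2/85, 2/9, 2/7, 62/9} × {-6, 9/37, 7/9})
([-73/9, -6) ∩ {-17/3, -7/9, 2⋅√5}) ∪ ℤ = ℤ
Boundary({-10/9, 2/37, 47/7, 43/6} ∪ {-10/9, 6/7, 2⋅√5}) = {-10/9, 2/37, 6/7, 47/7, 43/6, 2⋅√5}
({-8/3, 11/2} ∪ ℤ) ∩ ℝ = ℤ ∪ {-8/3, 11/2}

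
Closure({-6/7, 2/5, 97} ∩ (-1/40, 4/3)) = {2/5}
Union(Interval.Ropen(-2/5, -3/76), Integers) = Union(Integers, Interval.Ropen(-2/5, -3/76))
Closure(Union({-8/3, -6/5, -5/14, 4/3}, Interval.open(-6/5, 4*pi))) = Union({-8/3}, Interval(-6/5, 4*pi))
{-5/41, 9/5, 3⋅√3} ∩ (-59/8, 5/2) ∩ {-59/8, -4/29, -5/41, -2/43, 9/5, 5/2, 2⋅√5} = {-5/41, 9/5}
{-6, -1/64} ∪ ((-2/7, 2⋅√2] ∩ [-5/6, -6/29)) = {-6, -1/64} ∪ (-2/7, -6/29)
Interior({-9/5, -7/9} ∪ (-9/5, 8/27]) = (-9/5, 8/27)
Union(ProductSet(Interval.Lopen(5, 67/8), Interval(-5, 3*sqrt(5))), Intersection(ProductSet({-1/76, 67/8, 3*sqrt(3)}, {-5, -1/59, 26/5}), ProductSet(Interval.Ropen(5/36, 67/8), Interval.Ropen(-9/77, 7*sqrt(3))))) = ProductSet(Interval.Lopen(5, 67/8), Interval(-5, 3*sqrt(5)))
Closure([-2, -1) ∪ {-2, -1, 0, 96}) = [-2, -1] ∪ {0, 96}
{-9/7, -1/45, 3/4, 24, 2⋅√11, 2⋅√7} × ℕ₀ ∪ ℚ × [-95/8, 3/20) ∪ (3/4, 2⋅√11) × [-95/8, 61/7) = (ℚ × [-95/8, 3/20)) ∪ ((3/4, 2⋅√11) × [-95/8, 61/7)) ∪ ({-9/7, -1/45, 3/4, 24, 2⋅√11, 2⋅√7} × ℕ₀)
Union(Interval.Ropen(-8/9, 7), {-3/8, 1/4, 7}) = Interval(-8/9, 7)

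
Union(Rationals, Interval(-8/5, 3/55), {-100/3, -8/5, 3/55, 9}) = Union(Interval(-8/5, 3/55), Rationals)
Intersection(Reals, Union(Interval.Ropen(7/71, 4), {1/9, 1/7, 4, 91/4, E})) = Union({91/4}, Interval(7/71, 4))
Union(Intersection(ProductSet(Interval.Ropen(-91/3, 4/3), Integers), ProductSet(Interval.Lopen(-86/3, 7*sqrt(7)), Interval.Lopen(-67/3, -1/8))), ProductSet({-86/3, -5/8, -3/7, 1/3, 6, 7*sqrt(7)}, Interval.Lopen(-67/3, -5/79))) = Union(ProductSet({-86/3, -5/8, -3/7, 1/3, 6, 7*sqrt(7)}, Interval.Lopen(-67/3, -5/79)), ProductSet(Interval.open(-86/3, 4/3), Range(-22, 0, 1)))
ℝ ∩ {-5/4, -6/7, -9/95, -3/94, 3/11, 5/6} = {-5/4, -6/7, -9/95, -3/94, 3/11, 5/6}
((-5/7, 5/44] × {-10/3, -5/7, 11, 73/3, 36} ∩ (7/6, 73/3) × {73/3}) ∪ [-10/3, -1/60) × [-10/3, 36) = [-10/3, -1/60) × [-10/3, 36)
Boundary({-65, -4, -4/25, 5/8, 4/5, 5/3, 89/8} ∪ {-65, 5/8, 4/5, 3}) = {-65, -4, -4/25, 5/8, 4/5, 5/3, 3, 89/8}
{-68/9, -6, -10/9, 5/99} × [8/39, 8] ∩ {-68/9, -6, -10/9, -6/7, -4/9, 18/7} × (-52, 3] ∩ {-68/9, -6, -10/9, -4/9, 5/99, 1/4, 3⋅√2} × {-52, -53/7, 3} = {-68/9, -6, -10/9} × {3}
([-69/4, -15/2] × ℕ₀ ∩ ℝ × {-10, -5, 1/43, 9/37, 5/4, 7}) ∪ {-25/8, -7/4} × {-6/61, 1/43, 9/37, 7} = ([-69/4, -15/2] × {7}) ∪ ({-25/8, -7/4} × {-6/61, 1/43, 9/37, 7})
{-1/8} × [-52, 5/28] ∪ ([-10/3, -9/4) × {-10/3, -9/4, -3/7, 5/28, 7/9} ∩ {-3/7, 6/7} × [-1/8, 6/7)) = {-1/8} × [-52, 5/28]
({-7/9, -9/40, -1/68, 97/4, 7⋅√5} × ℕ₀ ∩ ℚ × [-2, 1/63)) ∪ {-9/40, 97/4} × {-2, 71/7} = ({-9/40, 97/4} × {-2, 71/7}) ∪ ({-7/9, -9/40, -1/68, 97/4} × {0})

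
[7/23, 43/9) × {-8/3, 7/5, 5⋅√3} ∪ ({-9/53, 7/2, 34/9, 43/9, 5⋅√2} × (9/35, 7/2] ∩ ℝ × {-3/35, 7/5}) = ({-9/53, 7/2, 34/9, 43/9, 5⋅√2} × {7/5}) ∪ ([7/23, 43/9) × {-8/3, 7/5, 5⋅√3})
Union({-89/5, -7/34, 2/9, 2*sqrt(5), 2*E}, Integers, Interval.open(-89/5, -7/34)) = Union({2/9, 2*sqrt(5), 2*E}, Integers, Interval(-89/5, -7/34))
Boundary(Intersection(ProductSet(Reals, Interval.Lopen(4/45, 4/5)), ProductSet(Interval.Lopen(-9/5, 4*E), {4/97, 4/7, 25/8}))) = ProductSet(Interval(-9/5, 4*E), {4/7})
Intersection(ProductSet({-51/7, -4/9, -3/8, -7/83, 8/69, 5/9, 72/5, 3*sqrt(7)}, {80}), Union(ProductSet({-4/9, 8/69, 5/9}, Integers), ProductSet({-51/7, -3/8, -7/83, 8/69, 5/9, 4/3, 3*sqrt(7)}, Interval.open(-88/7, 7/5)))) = ProductSet({-4/9, 8/69, 5/9}, {80})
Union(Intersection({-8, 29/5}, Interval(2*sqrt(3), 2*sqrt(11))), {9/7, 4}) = {9/7, 4, 29/5}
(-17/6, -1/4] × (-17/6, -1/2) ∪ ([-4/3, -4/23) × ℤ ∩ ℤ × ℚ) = ({-1} × ℤ) ∪ ((-17/6, -1/4] × (-17/6, -1/2))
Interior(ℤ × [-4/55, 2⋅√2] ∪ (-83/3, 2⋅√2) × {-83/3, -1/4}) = ∅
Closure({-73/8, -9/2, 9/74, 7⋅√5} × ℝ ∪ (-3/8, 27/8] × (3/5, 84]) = ({-3/8, 27/8} × [3/5, 84]) ∪ ([-3/8, 27/8] × {3/5, 84}) ∪ ({-73/8, -9/2, 9/74, 7⋅√5} × ℝ) ∪ ((-3/8, 27/8] × (3/5, 84])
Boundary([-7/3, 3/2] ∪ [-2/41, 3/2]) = {-7/3, 3/2}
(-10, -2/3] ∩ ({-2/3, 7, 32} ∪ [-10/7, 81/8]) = [-10/7, -2/3]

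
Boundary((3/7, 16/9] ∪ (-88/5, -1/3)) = {-88/5, -1/3, 3/7, 16/9}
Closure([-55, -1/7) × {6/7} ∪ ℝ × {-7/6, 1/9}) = (ℝ × {-7/6, 1/9}) ∪ ([-55, -1/7] × {6/7})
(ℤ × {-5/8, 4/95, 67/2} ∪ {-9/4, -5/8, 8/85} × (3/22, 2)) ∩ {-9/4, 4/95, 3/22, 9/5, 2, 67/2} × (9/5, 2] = {-9/4} × (9/5, 2)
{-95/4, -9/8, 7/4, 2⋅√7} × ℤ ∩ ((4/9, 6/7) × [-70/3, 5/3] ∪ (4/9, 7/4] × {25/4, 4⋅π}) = ∅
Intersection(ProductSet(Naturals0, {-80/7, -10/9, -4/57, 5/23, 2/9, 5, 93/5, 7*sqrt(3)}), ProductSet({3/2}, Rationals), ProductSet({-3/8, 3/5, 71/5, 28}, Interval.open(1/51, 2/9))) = EmptySet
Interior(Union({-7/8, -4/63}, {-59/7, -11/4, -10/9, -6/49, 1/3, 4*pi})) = EmptySet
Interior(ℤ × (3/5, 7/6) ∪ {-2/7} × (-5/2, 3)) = ∅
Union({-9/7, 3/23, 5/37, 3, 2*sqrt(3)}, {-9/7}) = {-9/7, 3/23, 5/37, 3, 2*sqrt(3)}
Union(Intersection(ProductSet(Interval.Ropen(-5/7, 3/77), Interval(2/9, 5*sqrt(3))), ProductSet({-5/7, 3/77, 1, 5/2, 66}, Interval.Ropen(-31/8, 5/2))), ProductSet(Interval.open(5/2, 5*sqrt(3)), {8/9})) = Union(ProductSet({-5/7}, Interval.Ropen(2/9, 5/2)), ProductSet(Interval.open(5/2, 5*sqrt(3)), {8/9}))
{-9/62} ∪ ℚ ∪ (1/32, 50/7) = ℚ ∪ [1/32, 50/7]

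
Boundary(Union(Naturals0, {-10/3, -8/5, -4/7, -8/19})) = Union({-10/3, -8/5, -4/7, -8/19}, Naturals0)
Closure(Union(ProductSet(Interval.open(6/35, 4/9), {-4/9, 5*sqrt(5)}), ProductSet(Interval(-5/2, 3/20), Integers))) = Union(ProductSet(Interval(-5/2, 3/20), Integers), ProductSet(Interval(6/35, 4/9), {-4/9, 5*sqrt(5)}))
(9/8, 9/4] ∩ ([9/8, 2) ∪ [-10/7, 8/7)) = (9/8, 2)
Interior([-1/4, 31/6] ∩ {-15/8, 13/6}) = ∅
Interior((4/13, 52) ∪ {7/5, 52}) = (4/13, 52)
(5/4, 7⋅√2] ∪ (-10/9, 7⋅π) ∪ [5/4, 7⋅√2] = (-10/9, 7⋅π)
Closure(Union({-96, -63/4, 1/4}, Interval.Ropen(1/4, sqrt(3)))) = Union({-96, -63/4}, Interval(1/4, sqrt(3)))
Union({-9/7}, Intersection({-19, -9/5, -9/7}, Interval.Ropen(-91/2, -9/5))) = {-19, -9/7}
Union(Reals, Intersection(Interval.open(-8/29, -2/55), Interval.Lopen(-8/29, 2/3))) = Interval(-oo, oo)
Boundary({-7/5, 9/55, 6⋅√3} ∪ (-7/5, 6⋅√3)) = {-7/5, 6⋅√3}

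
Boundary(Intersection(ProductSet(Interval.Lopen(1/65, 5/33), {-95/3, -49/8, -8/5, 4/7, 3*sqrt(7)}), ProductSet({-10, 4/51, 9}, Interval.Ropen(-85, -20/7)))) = ProductSet({4/51}, {-95/3, -49/8})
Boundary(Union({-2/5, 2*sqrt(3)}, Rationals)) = Reals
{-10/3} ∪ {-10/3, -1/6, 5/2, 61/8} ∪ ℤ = ℤ ∪ {-10/3, -1/6, 5/2, 61/8}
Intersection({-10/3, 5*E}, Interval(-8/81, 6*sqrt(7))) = {5*E}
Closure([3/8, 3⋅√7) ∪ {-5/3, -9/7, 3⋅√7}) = {-5/3, -9/7} ∪ [3/8, 3⋅√7]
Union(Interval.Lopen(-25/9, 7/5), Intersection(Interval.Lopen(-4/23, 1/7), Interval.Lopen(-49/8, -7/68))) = Interval.Lopen(-25/9, 7/5)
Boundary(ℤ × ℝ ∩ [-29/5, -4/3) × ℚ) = {-5, -4, -3, -2} × ℝ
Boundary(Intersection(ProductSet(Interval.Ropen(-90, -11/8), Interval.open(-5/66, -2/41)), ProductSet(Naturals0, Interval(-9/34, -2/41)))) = EmptySet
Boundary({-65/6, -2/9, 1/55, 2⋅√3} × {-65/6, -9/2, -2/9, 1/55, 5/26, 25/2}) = {-65/6, -2/9, 1/55, 2⋅√3} × {-65/6, -9/2, -2/9, 1/55, 5/26, 25/2}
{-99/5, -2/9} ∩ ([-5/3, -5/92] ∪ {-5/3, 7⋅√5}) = {-2/9}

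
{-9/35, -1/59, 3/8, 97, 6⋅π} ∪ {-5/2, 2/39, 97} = {-5/2, -9/35, -1/59, 2/39, 3/8, 97, 6⋅π}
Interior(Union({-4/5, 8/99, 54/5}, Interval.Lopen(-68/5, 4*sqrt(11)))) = Interval.open(-68/5, 4*sqrt(11))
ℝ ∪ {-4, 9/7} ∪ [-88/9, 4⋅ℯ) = (-∞, ∞)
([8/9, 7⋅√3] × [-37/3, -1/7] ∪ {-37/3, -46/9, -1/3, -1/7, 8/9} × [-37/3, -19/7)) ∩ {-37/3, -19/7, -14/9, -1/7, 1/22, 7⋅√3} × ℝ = ({-37/3, -1/7} × [-37/3, -19/7)) ∪ ({7⋅√3} × [-37/3, -1/7])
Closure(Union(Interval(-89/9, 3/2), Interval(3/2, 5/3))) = Interval(-89/9, 5/3)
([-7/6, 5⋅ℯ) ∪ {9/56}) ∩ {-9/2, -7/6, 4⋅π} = {-7/6, 4⋅π}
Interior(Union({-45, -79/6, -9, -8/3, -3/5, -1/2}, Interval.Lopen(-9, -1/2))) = Interval.open(-9, -1/2)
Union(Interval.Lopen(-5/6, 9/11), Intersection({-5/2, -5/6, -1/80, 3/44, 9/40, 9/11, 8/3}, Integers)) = Interval.Lopen(-5/6, 9/11)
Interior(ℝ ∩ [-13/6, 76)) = (-13/6, 76)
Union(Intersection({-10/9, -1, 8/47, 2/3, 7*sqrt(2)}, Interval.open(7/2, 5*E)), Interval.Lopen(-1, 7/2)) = Union({7*sqrt(2)}, Interval.Lopen(-1, 7/2))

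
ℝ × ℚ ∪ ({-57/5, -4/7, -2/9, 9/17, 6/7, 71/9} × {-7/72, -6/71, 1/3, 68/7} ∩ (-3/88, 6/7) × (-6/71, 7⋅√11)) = ℝ × ℚ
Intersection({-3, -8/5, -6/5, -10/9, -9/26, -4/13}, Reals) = {-3, -8/5, -6/5, -10/9, -9/26, -4/13}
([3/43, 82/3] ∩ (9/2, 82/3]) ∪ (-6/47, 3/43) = (-6/47, 3/43) ∪ (9/2, 82/3]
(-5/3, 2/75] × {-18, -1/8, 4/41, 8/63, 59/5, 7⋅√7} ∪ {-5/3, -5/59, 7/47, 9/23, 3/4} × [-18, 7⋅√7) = ({-5/3, -5/59, 7/47, 9/23, 3/4} × [-18, 7⋅√7)) ∪ ((-5/3, 2/75] × {-18, -1/8, 4/41, 8/63, 59/5, 7⋅√7})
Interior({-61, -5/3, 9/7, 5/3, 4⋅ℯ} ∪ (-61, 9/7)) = (-61, 9/7)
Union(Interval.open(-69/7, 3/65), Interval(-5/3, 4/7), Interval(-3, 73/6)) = Interval.Lopen(-69/7, 73/6)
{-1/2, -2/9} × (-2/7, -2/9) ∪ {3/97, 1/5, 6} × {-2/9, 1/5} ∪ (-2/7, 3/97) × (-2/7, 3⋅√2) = ({3/97, 1/5, 6} × {-2/9, 1/5}) ∪ ({-1/2, -2/9} × (-2/7, -2/9)) ∪ ((-2/7, 3/97) × (-2/7, 3⋅√2))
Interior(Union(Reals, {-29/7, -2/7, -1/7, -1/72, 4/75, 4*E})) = Reals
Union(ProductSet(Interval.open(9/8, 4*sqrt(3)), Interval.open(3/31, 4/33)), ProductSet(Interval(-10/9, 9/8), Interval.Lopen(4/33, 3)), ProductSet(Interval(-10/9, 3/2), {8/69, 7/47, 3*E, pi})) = Union(ProductSet(Interval(-10/9, 9/8), Interval.Lopen(4/33, 3)), ProductSet(Interval(-10/9, 3/2), {8/69, 7/47, 3*E, pi}), ProductSet(Interval.open(9/8, 4*sqrt(3)), Interval.open(3/31, 4/33)))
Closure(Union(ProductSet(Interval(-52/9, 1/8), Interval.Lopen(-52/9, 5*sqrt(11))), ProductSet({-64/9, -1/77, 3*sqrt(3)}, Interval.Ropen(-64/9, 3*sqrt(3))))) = Union(ProductSet({-64/9, 3*sqrt(3)}, Interval(-64/9, 3*sqrt(3))), ProductSet({-64/9, -1/77, 3*sqrt(3)}, Interval.Ropen(-64/9, 3*sqrt(3))), ProductSet(Interval(-52/9, 1/8), Interval(-52/9, 5*sqrt(11))))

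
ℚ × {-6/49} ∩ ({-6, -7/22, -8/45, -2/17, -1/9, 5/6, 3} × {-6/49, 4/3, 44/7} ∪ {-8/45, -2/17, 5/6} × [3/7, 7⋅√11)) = {-6, -7/22, -8/45, -2/17, -1/9, 5/6, 3} × {-6/49}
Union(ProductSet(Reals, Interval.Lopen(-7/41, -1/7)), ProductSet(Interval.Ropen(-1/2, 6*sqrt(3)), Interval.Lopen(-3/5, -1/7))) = Union(ProductSet(Interval.Ropen(-1/2, 6*sqrt(3)), Interval.Lopen(-3/5, -1/7)), ProductSet(Reals, Interval.Lopen(-7/41, -1/7)))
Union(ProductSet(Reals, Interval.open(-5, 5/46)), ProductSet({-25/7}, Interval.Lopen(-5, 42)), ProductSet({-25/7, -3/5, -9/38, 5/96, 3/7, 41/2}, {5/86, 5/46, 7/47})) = Union(ProductSet({-25/7}, Interval.Lopen(-5, 42)), ProductSet({-25/7, -3/5, -9/38, 5/96, 3/7, 41/2}, {5/86, 5/46, 7/47}), ProductSet(Reals, Interval.open(-5, 5/46)))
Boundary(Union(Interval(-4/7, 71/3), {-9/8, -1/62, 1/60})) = {-9/8, -4/7, 71/3}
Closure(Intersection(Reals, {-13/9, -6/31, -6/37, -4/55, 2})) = {-13/9, -6/31, -6/37, -4/55, 2}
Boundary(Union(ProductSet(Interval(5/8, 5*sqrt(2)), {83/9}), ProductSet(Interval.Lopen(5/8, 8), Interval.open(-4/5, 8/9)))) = Union(ProductSet({5/8, 8}, Interval(-4/5, 8/9)), ProductSet(Interval(5/8, 8), {-4/5, 8/9}), ProductSet(Interval(5/8, 5*sqrt(2)), {83/9}))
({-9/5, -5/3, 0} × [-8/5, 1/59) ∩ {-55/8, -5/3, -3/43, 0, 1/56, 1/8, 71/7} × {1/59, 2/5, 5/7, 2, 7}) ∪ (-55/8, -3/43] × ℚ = (-55/8, -3/43] × ℚ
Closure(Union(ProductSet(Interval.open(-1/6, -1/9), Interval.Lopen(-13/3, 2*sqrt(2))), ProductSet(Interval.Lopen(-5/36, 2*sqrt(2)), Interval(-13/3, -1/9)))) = Union(ProductSet({-1/6}, Interval(-13/3, 2*sqrt(2))), ProductSet({-1/6, -1/9}, Union({-13/3}, Interval(-1/9, 2*sqrt(2)))), ProductSet(Interval(-1/6, -1/9), {-13/3, 2*sqrt(2)}), ProductSet(Interval.open(-1/6, -1/9), Interval.Lopen(-13/3, 2*sqrt(2))), ProductSet(Interval(-5/36, 2*sqrt(2)), {-13/3}), ProductSet(Interval.Lopen(-5/36, 2*sqrt(2)), Interval(-13/3, -1/9)))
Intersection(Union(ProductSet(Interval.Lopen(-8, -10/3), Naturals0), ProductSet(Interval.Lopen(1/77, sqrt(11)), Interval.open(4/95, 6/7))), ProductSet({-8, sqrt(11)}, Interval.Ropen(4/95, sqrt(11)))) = ProductSet({sqrt(11)}, Interval.open(4/95, 6/7))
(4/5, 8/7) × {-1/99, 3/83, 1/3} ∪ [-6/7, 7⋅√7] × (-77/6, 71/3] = [-6/7, 7⋅√7] × (-77/6, 71/3]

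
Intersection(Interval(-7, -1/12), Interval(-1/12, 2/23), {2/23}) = EmptySet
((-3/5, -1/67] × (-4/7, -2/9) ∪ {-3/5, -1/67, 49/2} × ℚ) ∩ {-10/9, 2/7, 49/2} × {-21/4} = {49/2} × {-21/4}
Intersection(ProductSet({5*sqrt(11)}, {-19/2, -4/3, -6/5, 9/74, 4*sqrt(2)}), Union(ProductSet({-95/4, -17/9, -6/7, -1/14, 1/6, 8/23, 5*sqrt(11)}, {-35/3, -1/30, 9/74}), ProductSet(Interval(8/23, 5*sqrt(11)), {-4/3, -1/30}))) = ProductSet({5*sqrt(11)}, {-4/3, 9/74})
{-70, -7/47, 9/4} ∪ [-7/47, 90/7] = {-70} ∪ [-7/47, 90/7]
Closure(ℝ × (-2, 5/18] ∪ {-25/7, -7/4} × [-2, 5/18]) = ℝ × [-2, 5/18]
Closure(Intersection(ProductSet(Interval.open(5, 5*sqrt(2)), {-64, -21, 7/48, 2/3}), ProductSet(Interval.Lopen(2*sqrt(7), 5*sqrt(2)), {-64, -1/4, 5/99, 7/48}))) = ProductSet(Interval(2*sqrt(7), 5*sqrt(2)), {-64, 7/48})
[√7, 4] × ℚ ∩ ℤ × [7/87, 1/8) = {3, 4} × (ℚ ∩ [7/87, 1/8))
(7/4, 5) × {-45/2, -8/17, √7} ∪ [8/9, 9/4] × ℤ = ([8/9, 9/4] × ℤ) ∪ ((7/4, 5) × {-45/2, -8/17, √7})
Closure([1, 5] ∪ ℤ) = ℤ ∪ [1, 5]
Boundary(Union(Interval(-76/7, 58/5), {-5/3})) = {-76/7, 58/5}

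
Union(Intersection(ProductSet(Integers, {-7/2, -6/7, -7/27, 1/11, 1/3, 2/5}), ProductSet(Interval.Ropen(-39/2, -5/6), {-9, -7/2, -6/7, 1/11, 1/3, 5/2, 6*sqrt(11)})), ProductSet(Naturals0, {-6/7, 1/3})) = Union(ProductSet(Naturals0, {-6/7, 1/3}), ProductSet(Range(-19, 0, 1), {-7/2, -6/7, 1/11, 1/3}))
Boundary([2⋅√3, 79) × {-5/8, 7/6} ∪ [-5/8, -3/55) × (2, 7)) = ({-5/8, -3/55} × [2, 7]) ∪ ([-5/8, -3/55] × {2, 7}) ∪ ([2⋅√3, 79] × {-5/8, 7/6})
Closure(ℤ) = ℤ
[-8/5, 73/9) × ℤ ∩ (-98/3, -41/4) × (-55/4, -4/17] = ∅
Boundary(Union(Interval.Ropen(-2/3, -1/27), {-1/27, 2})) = {-2/3, -1/27, 2}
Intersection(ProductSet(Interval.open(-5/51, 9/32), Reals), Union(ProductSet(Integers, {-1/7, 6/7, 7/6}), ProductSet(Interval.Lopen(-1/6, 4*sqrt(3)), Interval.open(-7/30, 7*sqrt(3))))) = ProductSet(Interval.open(-5/51, 9/32), Interval.open(-7/30, 7*sqrt(3)))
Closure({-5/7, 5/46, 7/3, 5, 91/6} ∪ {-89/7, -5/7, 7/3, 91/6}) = {-89/7, -5/7, 5/46, 7/3, 5, 91/6}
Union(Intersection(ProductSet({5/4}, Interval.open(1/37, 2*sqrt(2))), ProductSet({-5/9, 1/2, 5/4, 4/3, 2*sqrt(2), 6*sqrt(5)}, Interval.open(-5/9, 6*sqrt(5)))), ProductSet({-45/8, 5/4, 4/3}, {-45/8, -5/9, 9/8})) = Union(ProductSet({5/4}, Interval.open(1/37, 2*sqrt(2))), ProductSet({-45/8, 5/4, 4/3}, {-45/8, -5/9, 9/8}))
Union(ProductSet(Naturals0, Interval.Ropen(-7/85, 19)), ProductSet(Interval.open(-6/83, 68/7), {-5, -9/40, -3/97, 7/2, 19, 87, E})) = Union(ProductSet(Interval.open(-6/83, 68/7), {-5, -9/40, -3/97, 7/2, 19, 87, E}), ProductSet(Naturals0, Interval.Ropen(-7/85, 19)))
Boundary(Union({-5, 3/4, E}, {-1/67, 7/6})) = {-5, -1/67, 3/4, 7/6, E}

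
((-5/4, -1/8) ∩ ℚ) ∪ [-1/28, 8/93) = [-1/28, 8/93) ∪ (ℚ ∩ (-5/4, -1/8))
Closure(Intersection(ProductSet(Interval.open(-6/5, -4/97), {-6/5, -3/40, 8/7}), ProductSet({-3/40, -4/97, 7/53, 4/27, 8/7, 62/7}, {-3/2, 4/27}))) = EmptySet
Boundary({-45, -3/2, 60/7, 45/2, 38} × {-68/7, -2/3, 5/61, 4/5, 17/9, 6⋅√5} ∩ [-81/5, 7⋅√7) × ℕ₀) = ∅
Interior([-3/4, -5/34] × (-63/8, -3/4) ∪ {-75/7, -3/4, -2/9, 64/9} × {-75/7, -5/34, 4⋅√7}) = (-3/4, -5/34) × (-63/8, -3/4)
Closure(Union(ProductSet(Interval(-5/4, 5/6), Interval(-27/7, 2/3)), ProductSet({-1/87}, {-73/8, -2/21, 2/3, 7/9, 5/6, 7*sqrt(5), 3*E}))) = Union(ProductSet({-1/87}, {-73/8, -2/21, 2/3, 7/9, 5/6, 7*sqrt(5), 3*E}), ProductSet(Interval(-5/4, 5/6), Interval(-27/7, 2/3)))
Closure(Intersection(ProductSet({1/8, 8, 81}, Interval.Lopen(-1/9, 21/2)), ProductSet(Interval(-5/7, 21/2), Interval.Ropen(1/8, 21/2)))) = ProductSet({1/8, 8}, Interval(1/8, 21/2))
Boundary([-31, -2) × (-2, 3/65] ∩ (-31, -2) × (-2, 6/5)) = ({-31, -2} × [-2, 3/65]) ∪ ([-31, -2] × {-2, 3/65})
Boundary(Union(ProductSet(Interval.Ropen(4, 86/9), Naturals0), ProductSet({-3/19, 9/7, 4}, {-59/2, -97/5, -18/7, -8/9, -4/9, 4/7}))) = Union(ProductSet({-3/19, 9/7, 4}, {-59/2, -97/5, -18/7, -8/9, -4/9, 4/7}), ProductSet(Interval(4, 86/9), Naturals0))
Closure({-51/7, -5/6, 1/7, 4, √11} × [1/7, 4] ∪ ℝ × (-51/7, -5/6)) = (ℝ × [-51/7, -5/6]) ∪ ({-51/7, -5/6, 1/7, 4, √11} × [1/7, 4])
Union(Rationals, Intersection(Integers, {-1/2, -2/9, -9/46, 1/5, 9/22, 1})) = Rationals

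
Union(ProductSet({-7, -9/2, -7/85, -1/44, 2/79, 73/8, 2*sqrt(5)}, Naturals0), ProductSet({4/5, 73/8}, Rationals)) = Union(ProductSet({4/5, 73/8}, Rationals), ProductSet({-7, -9/2, -7/85, -1/44, 2/79, 73/8, 2*sqrt(5)}, Naturals0))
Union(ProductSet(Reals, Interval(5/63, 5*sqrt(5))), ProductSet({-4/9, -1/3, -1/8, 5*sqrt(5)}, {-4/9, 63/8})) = Union(ProductSet({-4/9, -1/3, -1/8, 5*sqrt(5)}, {-4/9, 63/8}), ProductSet(Reals, Interval(5/63, 5*sqrt(5))))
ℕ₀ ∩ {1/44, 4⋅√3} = ∅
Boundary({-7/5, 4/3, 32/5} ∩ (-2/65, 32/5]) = {4/3, 32/5}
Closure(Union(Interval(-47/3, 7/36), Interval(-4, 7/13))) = Interval(-47/3, 7/13)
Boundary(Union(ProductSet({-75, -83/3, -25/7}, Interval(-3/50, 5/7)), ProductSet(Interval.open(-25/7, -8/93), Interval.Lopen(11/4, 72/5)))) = Union(ProductSet({-25/7, -8/93}, Interval(11/4, 72/5)), ProductSet({-75, -83/3, -25/7}, Interval(-3/50, 5/7)), ProductSet(Interval(-25/7, -8/93), {11/4, 72/5}))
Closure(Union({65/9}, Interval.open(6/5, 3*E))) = Interval(6/5, 3*E)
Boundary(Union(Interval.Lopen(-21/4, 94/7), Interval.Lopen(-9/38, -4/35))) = {-21/4, 94/7}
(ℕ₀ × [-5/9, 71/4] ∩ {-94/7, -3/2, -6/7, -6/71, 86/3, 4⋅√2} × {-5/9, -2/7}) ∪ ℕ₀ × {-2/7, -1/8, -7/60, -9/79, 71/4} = ℕ₀ × {-2/7, -1/8, -7/60, -9/79, 71/4}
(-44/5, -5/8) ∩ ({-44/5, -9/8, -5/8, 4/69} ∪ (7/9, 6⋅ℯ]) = {-9/8}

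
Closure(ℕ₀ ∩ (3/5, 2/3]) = ∅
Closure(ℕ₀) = ℕ₀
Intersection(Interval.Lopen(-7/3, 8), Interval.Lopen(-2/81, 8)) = Interval.Lopen(-2/81, 8)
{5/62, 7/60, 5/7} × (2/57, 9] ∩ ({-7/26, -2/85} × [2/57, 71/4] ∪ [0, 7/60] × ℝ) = {5/62, 7/60} × (2/57, 9]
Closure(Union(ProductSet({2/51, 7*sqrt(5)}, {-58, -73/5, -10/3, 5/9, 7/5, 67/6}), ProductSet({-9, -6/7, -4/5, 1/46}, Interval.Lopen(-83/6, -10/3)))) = Union(ProductSet({2/51, 7*sqrt(5)}, {-58, -73/5, -10/3, 5/9, 7/5, 67/6}), ProductSet({-9, -6/7, -4/5, 1/46}, Interval(-83/6, -10/3)))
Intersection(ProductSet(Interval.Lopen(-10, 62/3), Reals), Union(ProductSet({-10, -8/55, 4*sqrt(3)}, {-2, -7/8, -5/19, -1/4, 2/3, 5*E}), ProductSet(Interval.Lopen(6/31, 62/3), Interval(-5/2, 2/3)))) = Union(ProductSet({-8/55, 4*sqrt(3)}, {-2, -7/8, -5/19, -1/4, 2/3, 5*E}), ProductSet(Interval.Lopen(6/31, 62/3), Interval(-5/2, 2/3)))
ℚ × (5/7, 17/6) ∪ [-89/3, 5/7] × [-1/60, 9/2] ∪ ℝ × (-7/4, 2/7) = (ℚ × (5/7, 17/6)) ∪ (ℝ × (-7/4, 2/7)) ∪ ([-89/3, 5/7] × [-1/60, 9/2])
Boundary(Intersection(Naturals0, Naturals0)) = Naturals0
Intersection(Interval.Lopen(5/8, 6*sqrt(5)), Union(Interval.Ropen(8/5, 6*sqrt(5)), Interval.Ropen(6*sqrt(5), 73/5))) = Interval(8/5, 6*sqrt(5))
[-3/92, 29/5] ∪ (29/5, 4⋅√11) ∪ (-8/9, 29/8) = (-8/9, 4⋅√11)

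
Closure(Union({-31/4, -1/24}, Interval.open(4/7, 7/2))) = Union({-31/4, -1/24}, Interval(4/7, 7/2))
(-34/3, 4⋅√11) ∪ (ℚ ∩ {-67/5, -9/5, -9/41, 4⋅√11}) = {-67/5} ∪ (-34/3, 4⋅√11)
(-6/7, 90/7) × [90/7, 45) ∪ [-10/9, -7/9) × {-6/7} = ([-10/9, -7/9) × {-6/7}) ∪ ((-6/7, 90/7) × [90/7, 45))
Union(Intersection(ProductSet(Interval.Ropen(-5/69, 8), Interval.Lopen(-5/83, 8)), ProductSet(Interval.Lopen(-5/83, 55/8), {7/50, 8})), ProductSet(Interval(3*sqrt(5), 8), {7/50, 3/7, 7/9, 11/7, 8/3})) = Union(ProductSet(Interval.Lopen(-5/83, 55/8), {7/50, 8}), ProductSet(Interval(3*sqrt(5), 8), {7/50, 3/7, 7/9, 11/7, 8/3}))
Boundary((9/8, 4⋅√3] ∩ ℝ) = {9/8, 4⋅√3}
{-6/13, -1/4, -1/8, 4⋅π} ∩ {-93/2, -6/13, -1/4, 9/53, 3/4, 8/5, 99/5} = {-6/13, -1/4}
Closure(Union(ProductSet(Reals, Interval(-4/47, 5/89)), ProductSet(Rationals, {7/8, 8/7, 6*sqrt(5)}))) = ProductSet(Reals, Union({7/8, 8/7, 6*sqrt(5)}, Interval(-4/47, 5/89)))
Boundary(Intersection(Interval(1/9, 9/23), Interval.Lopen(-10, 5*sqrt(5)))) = {1/9, 9/23}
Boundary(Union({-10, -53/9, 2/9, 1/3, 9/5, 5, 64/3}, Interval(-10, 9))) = {-10, 9, 64/3}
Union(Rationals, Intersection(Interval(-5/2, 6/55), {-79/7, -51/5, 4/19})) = Rationals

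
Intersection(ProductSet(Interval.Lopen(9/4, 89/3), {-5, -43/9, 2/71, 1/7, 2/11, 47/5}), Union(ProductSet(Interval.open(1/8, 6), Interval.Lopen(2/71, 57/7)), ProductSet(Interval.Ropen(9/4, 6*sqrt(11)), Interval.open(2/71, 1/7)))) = ProductSet(Interval.open(9/4, 6), {1/7, 2/11})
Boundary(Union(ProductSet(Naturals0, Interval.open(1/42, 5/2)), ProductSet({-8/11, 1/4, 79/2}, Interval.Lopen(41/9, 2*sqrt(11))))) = Union(ProductSet({-8/11, 1/4, 79/2}, Interval(41/9, 2*sqrt(11))), ProductSet(Naturals0, Interval(1/42, 5/2)))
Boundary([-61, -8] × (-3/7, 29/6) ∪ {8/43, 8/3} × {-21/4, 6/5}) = ({8/43, 8/3} × {-21/4, 6/5}) ∪ ({-61, -8} × [-3/7, 29/6]) ∪ ([-61, -8] × {-3/7, 29/6})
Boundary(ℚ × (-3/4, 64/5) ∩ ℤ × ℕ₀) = ℤ × {0, 1, …, 12}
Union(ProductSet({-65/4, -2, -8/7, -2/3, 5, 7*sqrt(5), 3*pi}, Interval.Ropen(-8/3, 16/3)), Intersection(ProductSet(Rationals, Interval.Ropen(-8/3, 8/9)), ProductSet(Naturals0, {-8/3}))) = Union(ProductSet({-65/4, -2, -8/7, -2/3, 5, 7*sqrt(5), 3*pi}, Interval.Ropen(-8/3, 16/3)), ProductSet(Naturals0, {-8/3}))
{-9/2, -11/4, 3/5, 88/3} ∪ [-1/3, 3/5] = {-9/2, -11/4, 88/3} ∪ [-1/3, 3/5]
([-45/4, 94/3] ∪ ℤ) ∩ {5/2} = {5/2}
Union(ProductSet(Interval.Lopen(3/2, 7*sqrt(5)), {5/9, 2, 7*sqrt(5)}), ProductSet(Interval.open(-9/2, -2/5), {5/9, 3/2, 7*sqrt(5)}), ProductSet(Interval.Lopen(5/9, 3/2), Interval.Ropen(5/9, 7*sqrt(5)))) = Union(ProductSet(Interval.open(-9/2, -2/5), {5/9, 3/2, 7*sqrt(5)}), ProductSet(Interval.Lopen(5/9, 3/2), Interval.Ropen(5/9, 7*sqrt(5))), ProductSet(Interval.Lopen(3/2, 7*sqrt(5)), {5/9, 2, 7*sqrt(5)}))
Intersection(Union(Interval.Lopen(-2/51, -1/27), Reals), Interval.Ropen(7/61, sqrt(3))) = Interval.Ropen(7/61, sqrt(3))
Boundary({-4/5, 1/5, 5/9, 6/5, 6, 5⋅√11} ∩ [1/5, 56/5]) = {1/5, 5/9, 6/5, 6}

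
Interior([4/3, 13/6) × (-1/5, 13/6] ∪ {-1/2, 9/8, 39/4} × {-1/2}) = (4/3, 13/6) × (-1/5, 13/6)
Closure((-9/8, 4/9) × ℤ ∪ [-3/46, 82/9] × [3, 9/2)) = ([-9/8, 4/9) × ℤ) ∪ ([-3/46, 82/9] × [3, 9/2]) ∪ ([-9/8, 4/9] × (ℤ \ (3, 9/2)))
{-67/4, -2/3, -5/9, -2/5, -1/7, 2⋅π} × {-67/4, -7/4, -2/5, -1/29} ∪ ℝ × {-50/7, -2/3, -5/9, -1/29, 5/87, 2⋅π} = (ℝ × {-50/7, -2/3, -5/9, -1/29, 5/87, 2⋅π}) ∪ ({-67/4, -2/3, -5/9, -2/5, -1/7, 2⋅π} × {-67/4, -7/4, -2/5, -1/29})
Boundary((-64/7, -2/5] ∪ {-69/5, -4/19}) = {-69/5, -64/7, -2/5, -4/19}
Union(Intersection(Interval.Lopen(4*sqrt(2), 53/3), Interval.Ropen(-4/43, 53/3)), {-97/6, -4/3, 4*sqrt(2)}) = Union({-97/6, -4/3}, Interval.Ropen(4*sqrt(2), 53/3))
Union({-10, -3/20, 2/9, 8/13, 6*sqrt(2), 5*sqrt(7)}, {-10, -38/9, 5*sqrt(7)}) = {-10, -38/9, -3/20, 2/9, 8/13, 6*sqrt(2), 5*sqrt(7)}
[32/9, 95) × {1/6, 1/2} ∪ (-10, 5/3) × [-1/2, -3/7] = ([32/9, 95) × {1/6, 1/2}) ∪ ((-10, 5/3) × [-1/2, -3/7])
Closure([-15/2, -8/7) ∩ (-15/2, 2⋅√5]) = [-15/2, -8/7]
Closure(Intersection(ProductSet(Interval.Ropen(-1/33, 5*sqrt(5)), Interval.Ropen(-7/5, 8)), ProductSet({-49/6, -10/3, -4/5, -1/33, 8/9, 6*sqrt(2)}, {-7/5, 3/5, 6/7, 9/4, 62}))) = ProductSet({-1/33, 8/9, 6*sqrt(2)}, {-7/5, 3/5, 6/7, 9/4})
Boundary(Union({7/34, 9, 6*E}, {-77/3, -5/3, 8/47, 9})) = {-77/3, -5/3, 8/47, 7/34, 9, 6*E}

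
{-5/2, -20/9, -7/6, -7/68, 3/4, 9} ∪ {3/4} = {-5/2, -20/9, -7/6, -7/68, 3/4, 9}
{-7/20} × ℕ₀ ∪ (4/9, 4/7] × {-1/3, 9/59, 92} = ({-7/20} × ℕ₀) ∪ ((4/9, 4/7] × {-1/3, 9/59, 92})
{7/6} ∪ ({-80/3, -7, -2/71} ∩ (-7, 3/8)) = {-2/71, 7/6}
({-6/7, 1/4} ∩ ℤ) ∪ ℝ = ℝ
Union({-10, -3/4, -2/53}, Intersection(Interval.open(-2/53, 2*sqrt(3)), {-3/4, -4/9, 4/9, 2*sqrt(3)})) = {-10, -3/4, -2/53, 4/9}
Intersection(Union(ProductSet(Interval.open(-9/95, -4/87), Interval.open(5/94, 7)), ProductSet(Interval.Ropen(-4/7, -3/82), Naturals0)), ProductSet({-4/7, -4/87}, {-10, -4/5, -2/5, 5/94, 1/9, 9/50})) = EmptySet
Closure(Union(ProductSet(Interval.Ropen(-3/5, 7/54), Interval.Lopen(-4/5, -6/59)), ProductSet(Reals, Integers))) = Union(ProductSet({-3/5, 7/54}, Interval(-4/5, -6/59)), ProductSet(Interval(-3/5, 7/54), {-4/5, -6/59}), ProductSet(Interval.Ropen(-3/5, 7/54), Interval.Lopen(-4/5, -6/59)), ProductSet(Reals, Integers))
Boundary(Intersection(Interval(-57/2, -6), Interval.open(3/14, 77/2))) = EmptySet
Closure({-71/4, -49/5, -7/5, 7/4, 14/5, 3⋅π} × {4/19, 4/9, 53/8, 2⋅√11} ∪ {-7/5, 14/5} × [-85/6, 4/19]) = ({-7/5, 14/5} × [-85/6, 4/19]) ∪ ({-71/4, -49/5, -7/5, 7/4, 14/5, 3⋅π} × {4/19, 4/9, 53/8, 2⋅√11})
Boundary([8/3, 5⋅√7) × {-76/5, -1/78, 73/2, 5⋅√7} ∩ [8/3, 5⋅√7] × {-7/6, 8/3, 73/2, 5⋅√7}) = [8/3, 5⋅√7] × {73/2, 5⋅√7}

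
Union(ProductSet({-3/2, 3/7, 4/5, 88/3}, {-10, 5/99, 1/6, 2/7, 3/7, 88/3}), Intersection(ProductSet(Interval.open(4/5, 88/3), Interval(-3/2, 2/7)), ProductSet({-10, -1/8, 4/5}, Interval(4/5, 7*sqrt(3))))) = ProductSet({-3/2, 3/7, 4/5, 88/3}, {-10, 5/99, 1/6, 2/7, 3/7, 88/3})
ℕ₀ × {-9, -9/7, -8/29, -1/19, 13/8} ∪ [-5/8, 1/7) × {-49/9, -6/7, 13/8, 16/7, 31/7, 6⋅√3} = (ℕ₀ × {-9, -9/7, -8/29, -1/19, 13/8}) ∪ ([-5/8, 1/7) × {-49/9, -6/7, 13/8, 16/7, 31/7, 6⋅√3})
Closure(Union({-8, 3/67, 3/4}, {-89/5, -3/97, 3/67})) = {-89/5, -8, -3/97, 3/67, 3/4}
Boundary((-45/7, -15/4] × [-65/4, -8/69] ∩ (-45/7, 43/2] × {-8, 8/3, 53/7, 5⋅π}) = [-45/7, -15/4] × {-8}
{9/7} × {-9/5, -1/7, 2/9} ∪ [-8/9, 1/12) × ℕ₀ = ({9/7} × {-9/5, -1/7, 2/9}) ∪ ([-8/9, 1/12) × ℕ₀)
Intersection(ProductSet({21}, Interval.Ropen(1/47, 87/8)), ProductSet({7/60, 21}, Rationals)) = ProductSet({21}, Intersection(Interval.Ropen(1/47, 87/8), Rationals))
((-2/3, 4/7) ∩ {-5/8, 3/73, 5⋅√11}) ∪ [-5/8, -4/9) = [-5/8, -4/9) ∪ {3/73}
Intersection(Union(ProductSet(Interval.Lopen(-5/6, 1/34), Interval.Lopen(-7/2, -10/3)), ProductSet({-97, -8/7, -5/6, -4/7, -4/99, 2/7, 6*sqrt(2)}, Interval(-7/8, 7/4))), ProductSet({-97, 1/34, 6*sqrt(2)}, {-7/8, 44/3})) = ProductSet({-97, 6*sqrt(2)}, {-7/8})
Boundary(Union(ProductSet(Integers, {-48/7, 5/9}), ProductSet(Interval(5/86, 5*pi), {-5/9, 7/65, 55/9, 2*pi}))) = Union(ProductSet(Integers, {-48/7, 5/9}), ProductSet(Interval(5/86, 5*pi), {-5/9, 7/65, 55/9, 2*pi}))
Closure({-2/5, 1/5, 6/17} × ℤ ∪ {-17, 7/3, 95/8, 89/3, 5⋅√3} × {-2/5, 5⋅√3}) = ({-2/5, 1/5, 6/17} × ℤ) ∪ ({-17, 7/3, 95/8, 89/3, 5⋅√3} × {-2/5, 5⋅√3})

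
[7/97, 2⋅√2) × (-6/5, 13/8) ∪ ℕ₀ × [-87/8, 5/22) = (ℕ₀ × [-87/8, 5/22)) ∪ ([7/97, 2⋅√2) × (-6/5, 13/8))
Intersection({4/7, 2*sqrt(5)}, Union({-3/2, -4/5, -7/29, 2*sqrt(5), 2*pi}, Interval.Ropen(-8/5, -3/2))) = {2*sqrt(5)}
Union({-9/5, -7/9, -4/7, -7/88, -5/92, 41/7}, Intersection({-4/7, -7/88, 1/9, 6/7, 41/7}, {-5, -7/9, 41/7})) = {-9/5, -7/9, -4/7, -7/88, -5/92, 41/7}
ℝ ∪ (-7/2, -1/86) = (-∞, ∞)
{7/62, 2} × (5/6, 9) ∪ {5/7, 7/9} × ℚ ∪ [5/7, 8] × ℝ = ([5/7, 8] × ℝ) ∪ ({7/62, 2} × (5/6, 9))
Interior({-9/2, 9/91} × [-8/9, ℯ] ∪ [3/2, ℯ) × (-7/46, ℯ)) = (3/2, ℯ) × (-7/46, ℯ)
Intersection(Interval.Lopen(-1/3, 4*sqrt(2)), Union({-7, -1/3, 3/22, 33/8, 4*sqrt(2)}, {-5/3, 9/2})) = {3/22, 33/8, 9/2, 4*sqrt(2)}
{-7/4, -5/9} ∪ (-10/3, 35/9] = (-10/3, 35/9]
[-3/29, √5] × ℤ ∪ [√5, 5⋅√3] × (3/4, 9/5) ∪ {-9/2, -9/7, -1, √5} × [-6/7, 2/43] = ([-3/29, √5] × ℤ) ∪ ({-9/2, -9/7, -1, √5} × [-6/7, 2/43]) ∪ ([√5, 5⋅√3] × (3/4, 9/5))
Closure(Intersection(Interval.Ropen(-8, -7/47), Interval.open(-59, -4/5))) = Interval(-8, -4/5)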